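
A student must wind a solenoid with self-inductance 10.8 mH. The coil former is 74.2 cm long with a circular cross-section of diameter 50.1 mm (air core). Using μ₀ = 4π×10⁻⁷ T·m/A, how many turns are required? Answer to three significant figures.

N ≈ 1800 turns

A = π(d/2)² = π(2.505×10^-2 m)² = 1.971×10^-3 m².
From L = μ₀N²A/ℓ, N = √(Lℓ / (μ₀A)).
N = √[(1.080×10^-2)(0.742) / ((4π×10⁻⁷)×1.971×10^-3)] = √(3.2348×10^6) ≈ 1798.6.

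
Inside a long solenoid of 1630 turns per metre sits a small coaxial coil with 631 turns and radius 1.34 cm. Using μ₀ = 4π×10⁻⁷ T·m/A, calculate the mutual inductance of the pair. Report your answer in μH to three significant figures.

M ≈ 729 μH

The outer solenoid produces a uniform field B₁ = μ₀n₁I₁ across the inner coil,
so the flux linkage is N₂Φ = N₂B₁A₂ = μ₀n₁N₂A₂·I₁, giving M = μ₀n₁N₂A₂.
A₂ = πr² = π(1.340×10^-2 m)² = 5.641×10^-4 m².
M = (4π×10⁻⁷)(1630)(631)(5.641×10^-4) = 7.291×10^-4 H.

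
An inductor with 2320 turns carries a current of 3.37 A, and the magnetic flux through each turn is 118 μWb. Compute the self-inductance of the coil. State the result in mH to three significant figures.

Self-inductance is defined by L = NΦ_B/I (flux linkage over current).
L = (2320)(1.180×10^-4 Wb)/(3.37 A) = 8.123×10^-2 H.

L ≈ 81.2 mH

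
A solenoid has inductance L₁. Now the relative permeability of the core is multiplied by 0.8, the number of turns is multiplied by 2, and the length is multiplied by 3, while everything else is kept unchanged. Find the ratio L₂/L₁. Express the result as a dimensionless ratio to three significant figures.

L₂/L₁ = 1.07

For a solenoid, L ∝ μᵣN²A/ℓ.
L₂/L₁ = (0.8) × (2)^2 × (3)^-1 = 1.07.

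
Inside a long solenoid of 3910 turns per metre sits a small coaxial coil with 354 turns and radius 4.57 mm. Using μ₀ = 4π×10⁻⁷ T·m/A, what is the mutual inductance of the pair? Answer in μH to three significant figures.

The outer solenoid produces a uniform field B₁ = μ₀n₁I₁ across the inner coil,
so the flux linkage is N₂Φ = N₂B₁A₂ = μ₀n₁N₂A₂·I₁, giving M = μ₀n₁N₂A₂.
A₂ = πr² = π(4.570×10^-3 m)² = 6.561×10^-5 m².
M = (4π×10⁻⁷)(3910)(354)(6.561×10^-5) = 1.141×10^-4 H.

M ≈ 114 μH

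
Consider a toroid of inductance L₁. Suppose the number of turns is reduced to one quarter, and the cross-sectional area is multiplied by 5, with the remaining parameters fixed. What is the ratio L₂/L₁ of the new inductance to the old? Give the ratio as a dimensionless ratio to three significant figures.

L₂/L₁ = 0.313

For a toroid, L ∝ μᵣN²A/R.
L₂/L₁ = (0.25)^2 × (5) = 0.313.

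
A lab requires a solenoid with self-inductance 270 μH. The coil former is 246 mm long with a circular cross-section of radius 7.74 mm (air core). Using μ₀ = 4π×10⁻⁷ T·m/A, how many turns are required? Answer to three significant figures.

A = πr² = π(7.740×10^-3 m)² = 1.882×10^-4 m².
From L = μ₀N²A/ℓ, N = √(Lℓ / (μ₀A)).
N = √[(2.700×10^-4)(0.246) / ((4π×10⁻⁷)×1.882×10^-4)] = √(2.808×10^5) ≈ 529.9.

N ≈ 530 turns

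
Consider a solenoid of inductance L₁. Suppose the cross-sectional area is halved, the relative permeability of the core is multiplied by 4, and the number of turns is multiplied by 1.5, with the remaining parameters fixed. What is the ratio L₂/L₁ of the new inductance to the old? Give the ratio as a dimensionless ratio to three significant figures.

L₂/L₁ = 4.50

For a solenoid, L ∝ μᵣN²A/ℓ.
L₂/L₁ = (0.5) × (4) × (1.5)^2 = 4.50.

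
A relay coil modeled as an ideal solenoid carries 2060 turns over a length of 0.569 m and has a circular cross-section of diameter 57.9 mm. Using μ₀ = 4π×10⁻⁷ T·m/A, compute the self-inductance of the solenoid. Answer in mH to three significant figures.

A = π(d/2)² = π(2.895×10^-2 m)² = 2.633×10^-3 m².
For a long solenoid, L = μ₀N²A/ℓ.
L = (4π×10⁻⁷)(2060)²(2.633×10^-3)/(0.569 m) = 2.468×10^-2 H.

L ≈ 24.7 mH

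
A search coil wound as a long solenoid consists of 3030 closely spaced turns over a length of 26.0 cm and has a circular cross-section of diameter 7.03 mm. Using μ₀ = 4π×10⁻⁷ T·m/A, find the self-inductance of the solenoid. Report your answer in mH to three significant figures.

L ≈ 1.72 mH

A = π(d/2)² = π(3.515×10^-3 m)² = 3.882×10^-5 m².
For a long solenoid, L = μ₀N²A/ℓ.
L = (4π×10⁻⁷)(3030)²(3.882×10^-5)/(0.26 m) = 1.722×10^-3 H.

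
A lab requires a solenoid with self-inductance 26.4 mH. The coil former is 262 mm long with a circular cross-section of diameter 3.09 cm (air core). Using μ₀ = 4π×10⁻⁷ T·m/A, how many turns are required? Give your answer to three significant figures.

N ≈ 2710 turns

A = π(d/2)² = π(1.545×10^-2 m)² = 7.499×10^-4 m².
From L = μ₀N²A/ℓ, N = √(Lℓ / (μ₀A)).
N = √[(2.640×10^-2)(0.262) / ((4π×10⁻⁷)×7.499×10^-4)] = √(7.340×10^6) ≈ 2709.2.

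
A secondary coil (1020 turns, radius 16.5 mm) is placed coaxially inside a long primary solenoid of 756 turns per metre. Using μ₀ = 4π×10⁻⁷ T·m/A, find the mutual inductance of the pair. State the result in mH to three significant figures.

The outer solenoid produces a uniform field B₁ = μ₀n₁I₁ across the inner coil,
so the flux linkage is N₂Φ = N₂B₁A₂ = μ₀n₁N₂A₂·I₁, giving M = μ₀n₁N₂A₂.
A₂ = πr² = π(1.650×10^-2 m)² = 8.553×10^-4 m².
M = (4π×10⁻⁷)(756)(1020)(8.553×10^-4) = 8.288×10^-4 H.

M ≈ 0.829 mH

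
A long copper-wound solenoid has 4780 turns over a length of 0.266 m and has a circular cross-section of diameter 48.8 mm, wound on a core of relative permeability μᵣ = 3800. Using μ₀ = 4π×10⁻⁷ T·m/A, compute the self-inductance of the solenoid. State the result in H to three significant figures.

L ≈ 767 H

A = π(d/2)² = π(2.440×10^-2 m)² = 1.870×10^-3 m².
For a long solenoid, L = μ₀μᵣN²A/ℓ.
L = (4π×10⁻⁷)(3800)(4780)²(1.870×10^-3)/(0.266 m) = 767.2 H.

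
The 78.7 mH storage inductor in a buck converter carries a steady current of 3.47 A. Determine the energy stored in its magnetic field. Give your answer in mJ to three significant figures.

Stored magnetic energy: U = ½LI².
U = ½(7.870×10^-2 H)(3.47 A)² = 0.4738 J.

U ≈ 474 mJ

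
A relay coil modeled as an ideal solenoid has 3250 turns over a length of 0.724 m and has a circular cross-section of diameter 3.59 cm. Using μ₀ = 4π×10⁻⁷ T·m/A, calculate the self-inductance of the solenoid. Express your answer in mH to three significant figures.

A = π(d/2)² = π(1.795×10^-2 m)² = 1.012×10^-3 m².
For a long solenoid, L = μ₀N²A/ℓ.
L = (4π×10⁻⁷)(3250)²(1.012×10^-3)/(0.724 m) = 1.856×10^-2 H.

L ≈ 18.6 mH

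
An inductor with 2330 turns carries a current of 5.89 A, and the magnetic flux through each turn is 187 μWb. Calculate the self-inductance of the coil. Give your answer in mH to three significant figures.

Self-inductance is defined by L = NΦ_B/I (flux linkage over current).
L = (2330)(1.870×10^-4 Wb)/(5.89 A) = 7.397×10^-2 H.

L ≈ 74.0 mH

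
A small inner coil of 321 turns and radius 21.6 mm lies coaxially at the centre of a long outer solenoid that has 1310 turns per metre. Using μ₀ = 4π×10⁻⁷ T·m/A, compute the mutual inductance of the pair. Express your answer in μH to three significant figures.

The outer solenoid produces a uniform field B₁ = μ₀n₁I₁ across the inner coil,
so the flux linkage is N₂Φ = N₂B₁A₂ = μ₀n₁N₂A₂·I₁, giving M = μ₀n₁N₂A₂.
A₂ = πr² = π(2.160×10^-2 m)² = 1.466×10^-3 m².
M = (4π×10⁻⁷)(1310)(321)(1.466×10^-3) = 7.745×10^-4 H.

M ≈ 775 μH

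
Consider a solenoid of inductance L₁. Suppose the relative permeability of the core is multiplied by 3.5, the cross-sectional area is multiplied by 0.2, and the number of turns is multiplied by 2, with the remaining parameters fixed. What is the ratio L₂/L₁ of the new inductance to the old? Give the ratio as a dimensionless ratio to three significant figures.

L₂/L₁ = 2.80

For a solenoid, L ∝ μᵣN²A/ℓ.
L₂/L₁ = (3.5) × (0.2) × (2)^2 = 2.80.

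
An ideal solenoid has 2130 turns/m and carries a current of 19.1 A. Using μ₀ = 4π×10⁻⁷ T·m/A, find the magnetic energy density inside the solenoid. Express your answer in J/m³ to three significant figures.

u ≈ 1040 J/m³

B = μ₀nI = (4π×10⁻⁷)(2.130×10^3)(19.1) = 5.112×10^-2 T.
u = B²/(2μ₀) = (5.112×10^-2)²/(2×4π×10⁻⁷) = 1.040×10^3 J/m³.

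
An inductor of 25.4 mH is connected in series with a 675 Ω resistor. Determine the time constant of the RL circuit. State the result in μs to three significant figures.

τ = L/R = (2.540×10^-2 H)/(675 Ω) = 3.763×10^-5 s.

τ ≈ 37.6 μs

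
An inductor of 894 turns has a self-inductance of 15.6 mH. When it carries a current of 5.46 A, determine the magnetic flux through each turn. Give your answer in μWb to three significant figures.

Φ_B ≈ 95.3 μWb

From L = NΦ_B/I, the flux per turn is Φ_B = LI/N.
Φ_B = (1.560×10^-2 H)(5.46 A)/894 = 9.528×10^-5 Wb.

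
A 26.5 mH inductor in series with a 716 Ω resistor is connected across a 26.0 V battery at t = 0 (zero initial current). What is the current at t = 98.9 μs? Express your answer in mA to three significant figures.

I ≈ 33.8 mA

τ = L/R = 2.650×10^-2/716 = 3.701×10^-5 s; final current I_∞ = ε/R = 26.0/716 = 3.631×10^-2 A.
I(t) = I_∞(1 − e^(−t/τ)) with t/τ = 2.672.
I = (3.631×10^-2)(1 − e^(−2.672)) = 3.380×10^-2 A.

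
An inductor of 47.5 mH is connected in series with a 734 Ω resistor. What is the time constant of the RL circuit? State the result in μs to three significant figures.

τ = L/R = (4.750×10^-2 H)/(734 Ω) = 6.471×10^-5 s.

τ ≈ 64.7 μs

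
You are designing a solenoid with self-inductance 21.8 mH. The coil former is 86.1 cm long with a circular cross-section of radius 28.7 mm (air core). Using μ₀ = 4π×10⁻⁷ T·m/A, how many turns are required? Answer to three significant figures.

A = πr² = π(2.870×10^-2 m)² = 2.588×10^-3 m².
From L = μ₀N²A/ℓ, N = √(Lℓ / (μ₀A)).
N = √[(2.180×10^-2)(0.861) / ((4π×10⁻⁷)×2.588×10^-3)] = √(5.772×10^6) ≈ 2402.5.

N ≈ 2400 turns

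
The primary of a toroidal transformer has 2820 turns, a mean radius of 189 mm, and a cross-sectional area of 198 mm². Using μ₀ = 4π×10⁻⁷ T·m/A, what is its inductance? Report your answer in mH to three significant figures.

L ≈ 1.67 mH

For a thin toroid, L = μ₀N²A/(2πR).
L = (4π×10⁻⁷)(2820)²(1.980×10^-4) / (2π×0.189 m) = 1.666×10^-3 H.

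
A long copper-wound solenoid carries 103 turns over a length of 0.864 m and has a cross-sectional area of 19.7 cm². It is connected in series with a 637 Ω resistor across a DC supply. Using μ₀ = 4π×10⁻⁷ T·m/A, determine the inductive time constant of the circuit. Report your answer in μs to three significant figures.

A = 19.7 cm² = 1.970×10^-3 m².
L = μ₀N²A/ℓ = (4π×10⁻⁷)(103)²(1.970×10^-3)/(0.864) = 3.040×10^-5 H.
τ = L/R = (3.040×10^-5)/(637) = 4.772×10^-8 s.

τ ≈ 0.0477 μs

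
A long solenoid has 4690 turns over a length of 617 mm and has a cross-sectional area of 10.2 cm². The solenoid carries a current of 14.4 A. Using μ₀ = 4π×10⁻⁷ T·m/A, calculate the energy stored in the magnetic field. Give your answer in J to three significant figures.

U ≈ 4.74 J

A = 10.2 cm² = 1.020×10^-3 m².
L = μ₀N²A/ℓ = (4π×10⁻⁷)(4690)²(1.020×10^-3)/(0.617) = 4.570×10^-2 H.
U = ½LI² = ½(4.570×10^-2)(14.4)² = 4.738 J.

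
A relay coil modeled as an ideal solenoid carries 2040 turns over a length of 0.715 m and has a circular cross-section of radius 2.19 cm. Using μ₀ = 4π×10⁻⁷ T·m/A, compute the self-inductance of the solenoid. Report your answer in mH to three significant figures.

L ≈ 11.0 mH

A = πr² = π(2.190×10^-2 m)² = 1.507×10^-3 m².
For a long solenoid, L = μ₀N²A/ℓ.
L = (4π×10⁻⁷)(2040)²(1.507×10^-3)/(0.715 m) = 1.102×10^-2 H.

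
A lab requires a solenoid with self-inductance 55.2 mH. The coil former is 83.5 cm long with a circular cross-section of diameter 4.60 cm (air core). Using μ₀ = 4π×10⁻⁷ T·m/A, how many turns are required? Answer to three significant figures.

A = π(d/2)² = π(2.300×10^-2 m)² = 1.662×10^-3 m².
From L = μ₀N²A/ℓ, N = √(Lℓ / (μ₀A)).
N = √[(5.520×10^-2)(0.835) / ((4π×10⁻⁷)×1.662×10^-3)] = √(2.207×10^7) ≈ 4697.9.

N ≈ 4700 turns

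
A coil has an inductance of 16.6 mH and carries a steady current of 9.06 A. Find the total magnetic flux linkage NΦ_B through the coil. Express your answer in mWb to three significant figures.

From L = NΦ_B/I, the flux linkage is NΦ_B = LI.
NΦ_B = (1.660×10^-2 H)(9.06 A) = 0.1504 Wb.

NΦ_B ≈ 150 mWb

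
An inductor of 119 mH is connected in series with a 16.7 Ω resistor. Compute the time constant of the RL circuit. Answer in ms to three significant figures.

τ ≈ 7.13 ms

τ = L/R = (0.119 H)/(16.7 Ω) = 7.126×10^-3 s.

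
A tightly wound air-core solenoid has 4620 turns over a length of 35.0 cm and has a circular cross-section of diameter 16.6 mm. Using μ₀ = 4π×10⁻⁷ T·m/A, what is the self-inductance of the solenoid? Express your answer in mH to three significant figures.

L ≈ 16.6 mH

A = π(d/2)² = π(8.300×10^-3 m)² = 2.164×10^-4 m².
For a long solenoid, L = μ₀N²A/ℓ.
L = (4π×10⁻⁷)(4620)²(2.164×10^-4)/(0.35 m) = 1.659×10^-2 H.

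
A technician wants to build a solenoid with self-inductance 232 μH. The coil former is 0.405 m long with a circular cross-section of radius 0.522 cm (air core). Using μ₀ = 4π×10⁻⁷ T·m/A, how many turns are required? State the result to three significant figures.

A = πr² = π(5.220×10^-3 m)² = 8.560×10^-5 m².
From L = μ₀N²A/ℓ, N = √(Lℓ / (μ₀A)).
N = √[(2.320×10^-4)(0.405) / ((4π×10⁻⁷)×8.560×10^-5)] = √(8.7346×10^5) ≈ 934.6.

N ≈ 935 turns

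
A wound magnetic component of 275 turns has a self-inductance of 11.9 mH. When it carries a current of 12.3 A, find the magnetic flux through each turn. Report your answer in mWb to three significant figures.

Φ_B ≈ 0.532 mWb

From L = NΦ_B/I, the flux per turn is Φ_B = LI/N.
Φ_B = (1.190×10^-2 H)(12.3 A)/275 = 5.323×10^-4 Wb.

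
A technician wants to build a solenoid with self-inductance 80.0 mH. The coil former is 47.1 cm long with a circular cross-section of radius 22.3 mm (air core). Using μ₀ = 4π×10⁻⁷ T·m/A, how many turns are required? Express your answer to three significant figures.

A = πr² = π(2.230×10^-2 m)² = 1.562×10^-3 m².
From L = μ₀N²A/ℓ, N = √(Lℓ / (μ₀A)).
N = √[(8.000×10^-2)(0.471) / ((4π×10⁻⁷)×1.562×10^-3)] = √(1.919×10^7) ≈ 4381.0.

N ≈ 4380 turns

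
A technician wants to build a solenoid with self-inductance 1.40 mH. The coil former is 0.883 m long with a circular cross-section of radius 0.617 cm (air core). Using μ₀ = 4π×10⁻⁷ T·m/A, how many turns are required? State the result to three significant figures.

A = πr² = π(6.170×10^-3 m)² = 1.196×10^-4 m².
From L = μ₀N²A/ℓ, N = √(Lℓ / (μ₀A)).
N = √[(1.400×10^-3)(0.883) / ((4π×10⁻⁷)×1.196×10^-4)] = √(8.225×10^6) ≈ 2868.0.

N ≈ 2870 turns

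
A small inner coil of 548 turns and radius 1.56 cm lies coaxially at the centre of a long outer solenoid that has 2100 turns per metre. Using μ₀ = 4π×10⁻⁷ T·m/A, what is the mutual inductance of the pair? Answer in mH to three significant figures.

M ≈ 1.11 mH

The outer solenoid produces a uniform field B₁ = μ₀n₁I₁ across the inner coil,
so the flux linkage is N₂Φ = N₂B₁A₂ = μ₀n₁N₂A₂·I₁, giving M = μ₀n₁N₂A₂.
A₂ = πr² = π(1.560×10^-2 m)² = 7.645×10^-4 m².
M = (4π×10⁻⁷)(2100)(548)(7.645×10^-4) = 1.106×10^-3 H.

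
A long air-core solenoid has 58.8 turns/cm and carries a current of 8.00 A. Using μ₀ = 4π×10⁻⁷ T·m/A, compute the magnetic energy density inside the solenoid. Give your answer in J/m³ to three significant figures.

B = μ₀nI = (4π×10⁻⁷)(5.880×10^3)(8.00) = 5.911×10^-2 T.
u = B²/(2μ₀) = (5.911×10^-2)²/(2×4π×10⁻⁷) = 1.390×10^3 J/m³.

u ≈ 1390 J/m³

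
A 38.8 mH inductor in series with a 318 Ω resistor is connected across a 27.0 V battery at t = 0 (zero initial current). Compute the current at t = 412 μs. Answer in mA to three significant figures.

I ≈ 82.0 mA

τ = L/R = 3.880×10^-2/318 = 1.220×10^-4 s; final current I_∞ = ε/R = 27.0/318 = 8.491×10^-2 A.
I(t) = I_∞(1 − e^(−t/τ)) with t/τ = 3.377.
I = (8.491×10^-2)(1 − e^(−3.377)) = 8.201×10^-2 A.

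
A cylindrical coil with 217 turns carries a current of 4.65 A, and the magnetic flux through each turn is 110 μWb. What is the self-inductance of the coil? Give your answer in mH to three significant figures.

Self-inductance is defined by L = NΦ_B/I (flux linkage over current).
L = (217)(1.100×10^-4 Wb)/(4.65 A) = 5.133×10^-3 H.

L ≈ 5.13 mH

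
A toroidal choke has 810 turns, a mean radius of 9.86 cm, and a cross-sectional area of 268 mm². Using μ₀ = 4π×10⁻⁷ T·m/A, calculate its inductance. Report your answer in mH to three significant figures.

For a thin toroid, L = μ₀N²A/(2πR).
L = (4π×10⁻⁷)(810)²(2.680×10^-4) / (2π×9.860×10^-2 m) = 3.567×10^-4 H.

L ≈ 0.357 mH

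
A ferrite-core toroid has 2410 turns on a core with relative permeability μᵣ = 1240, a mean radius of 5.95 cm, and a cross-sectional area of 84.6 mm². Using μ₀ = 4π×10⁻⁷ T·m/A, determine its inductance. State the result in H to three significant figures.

For a thin toroid, L = μ₀μᵣN²A/(2πR).
L = (4π×10⁻⁷)(1240)(2410)²(8.460×10^-5) / (2π×5.950×10^-2 m) = 2.048 H.

L ≈ 2.05 H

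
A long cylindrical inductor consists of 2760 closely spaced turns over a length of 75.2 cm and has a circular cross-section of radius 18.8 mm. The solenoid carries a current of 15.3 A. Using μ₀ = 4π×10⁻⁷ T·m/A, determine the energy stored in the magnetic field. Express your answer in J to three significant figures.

A = πr² = π(1.880×10^-2 m)² = 1.110×10^-3 m².
L = μ₀N²A/ℓ = (4π×10⁻⁷)(2760)²(1.110×10^-3)/(0.752) = 1.413×10^-2 H.
U = ½LI² = ½(1.413×10^-2)(15.3)² = 1.654 J.

U ≈ 1.65 J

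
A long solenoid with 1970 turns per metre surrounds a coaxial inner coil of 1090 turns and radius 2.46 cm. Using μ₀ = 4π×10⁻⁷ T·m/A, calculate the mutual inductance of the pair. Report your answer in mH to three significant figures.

M ≈ 5.13 mH

The outer solenoid produces a uniform field B₁ = μ₀n₁I₁ across the inner coil,
so the flux linkage is N₂Φ = N₂B₁A₂ = μ₀n₁N₂A₂·I₁, giving M = μ₀n₁N₂A₂.
A₂ = πr² = π(2.460×10^-2 m)² = 1.901×10^-3 m².
M = (4π×10⁻⁷)(1970)(1090)(1.901×10^-3) = 5.130×10^-3 H.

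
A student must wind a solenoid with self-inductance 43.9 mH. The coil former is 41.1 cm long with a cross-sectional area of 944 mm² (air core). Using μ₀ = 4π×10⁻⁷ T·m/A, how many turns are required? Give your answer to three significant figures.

A = 944 mm² = 9.440×10^-4 m².
From L = μ₀N²A/ℓ, N = √(Lℓ / (μ₀A)).
N = √[(4.390×10^-2)(0.411) / ((4π×10⁻⁷)×9.440×10^-4)] = √(1.521×10^7) ≈ 3900.0.

N ≈ 3900 turns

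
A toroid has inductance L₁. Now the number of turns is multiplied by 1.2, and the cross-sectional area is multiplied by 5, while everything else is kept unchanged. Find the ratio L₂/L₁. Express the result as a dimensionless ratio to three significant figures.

L₂/L₁ = 7.20

For a toroid, L ∝ μᵣN²A/R.
L₂/L₁ = (1.2)^2 × (5) = 7.20.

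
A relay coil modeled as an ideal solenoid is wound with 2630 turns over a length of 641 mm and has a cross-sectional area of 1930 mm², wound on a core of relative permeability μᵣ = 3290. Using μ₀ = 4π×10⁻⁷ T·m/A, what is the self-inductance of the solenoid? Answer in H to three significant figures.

A = 1930 mm² = 1.930×10^-3 m².
For a long solenoid, L = μ₀μᵣN²A/ℓ.
L = (4π×10⁻⁷)(3290)(2630)²(1.930×10^-3)/(0.641 m) = 86.1 H.

L ≈ 86.1 H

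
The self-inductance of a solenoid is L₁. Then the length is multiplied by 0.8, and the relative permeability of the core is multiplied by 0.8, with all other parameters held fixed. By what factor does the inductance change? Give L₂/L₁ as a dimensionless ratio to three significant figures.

For a solenoid, L ∝ μᵣN²A/ℓ.
L₂/L₁ = (0.8)^-1 × (0.8) = 1.00.

L₂/L₁ = 1.00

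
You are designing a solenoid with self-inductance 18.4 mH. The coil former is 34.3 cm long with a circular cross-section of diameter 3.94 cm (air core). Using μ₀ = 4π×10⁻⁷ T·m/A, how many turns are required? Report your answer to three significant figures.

A = π(d/2)² = π(1.970×10^-2 m)² = 1.219×10^-3 m².
From L = μ₀N²A/ℓ, N = √(Lℓ / (μ₀A)).
N = √[(1.840×10^-2)(0.343) / ((4π×10⁻⁷)×1.219×10^-3)] = √(4.119×10^6) ≈ 2029.6.

N ≈ 2030 turns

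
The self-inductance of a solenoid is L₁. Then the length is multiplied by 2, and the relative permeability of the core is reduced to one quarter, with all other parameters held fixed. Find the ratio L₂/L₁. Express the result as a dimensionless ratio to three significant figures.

For a solenoid, L ∝ μᵣN²A/ℓ.
L₂/L₁ = (2)^-1 × (0.25) = 0.125.

L₂/L₁ = 0.125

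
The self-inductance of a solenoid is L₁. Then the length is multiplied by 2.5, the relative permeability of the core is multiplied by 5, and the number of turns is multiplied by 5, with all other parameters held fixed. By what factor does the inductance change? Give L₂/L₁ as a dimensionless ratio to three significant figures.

For a solenoid, L ∝ μᵣN²A/ℓ.
L₂/L₁ = (2.5)^-1 × (5) × (5)^2 = 50.0.

L₂/L₁ = 50.0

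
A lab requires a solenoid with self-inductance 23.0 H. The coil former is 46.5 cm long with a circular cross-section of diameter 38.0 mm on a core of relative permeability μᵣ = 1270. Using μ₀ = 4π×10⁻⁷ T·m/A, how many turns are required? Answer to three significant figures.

A = π(d/2)² = π(1.900×10^-2 m)² = 1.134×10^-3 m².
From L = μ₀μᵣN²A/ℓ, N = √(Lℓ / (μ₀μᵣA)).
N = √[(23)(0.465) / ((4π×10⁻⁷)(1270)×1.134×10^-3)] = √(5.909×10^6) ≈ 2430.8.

N ≈ 2430 turns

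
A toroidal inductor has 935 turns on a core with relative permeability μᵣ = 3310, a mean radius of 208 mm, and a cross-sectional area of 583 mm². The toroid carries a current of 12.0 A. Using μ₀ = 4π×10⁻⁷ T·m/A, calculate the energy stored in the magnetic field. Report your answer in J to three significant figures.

U ≈ 117 J

L = μ₀μᵣN²A/(2πR) = (4π×10⁻⁷)(3310)(935)²(5.830×10^-4)/(2π×0.208) = 1.622 H.
U = ½LI² = ½(1.622)(12.0)² = 116.8 J.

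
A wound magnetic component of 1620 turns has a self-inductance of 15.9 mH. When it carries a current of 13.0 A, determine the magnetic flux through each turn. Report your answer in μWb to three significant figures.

Φ_B ≈ 128 μWb

From L = NΦ_B/I, the flux per turn is Φ_B = LI/N.
Φ_B = (1.590×10^-2 H)(13.0 A)/1620 = 1.276×10^-4 Wb.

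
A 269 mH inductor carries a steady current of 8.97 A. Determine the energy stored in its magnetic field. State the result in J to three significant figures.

Stored magnetic energy: U = ½LI².
U = ½(0.269 H)(8.97 A)² = 10.82 J.

U ≈ 10.8 J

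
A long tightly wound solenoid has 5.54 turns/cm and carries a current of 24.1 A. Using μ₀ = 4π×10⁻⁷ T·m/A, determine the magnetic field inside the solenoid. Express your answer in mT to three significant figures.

Inside a long solenoid, B = μ₀nI.
B = (4π×10⁻⁷)(554 m⁻¹)(24.1 A) = 1.678×10^-2 T.

B ≈ 16.8 mT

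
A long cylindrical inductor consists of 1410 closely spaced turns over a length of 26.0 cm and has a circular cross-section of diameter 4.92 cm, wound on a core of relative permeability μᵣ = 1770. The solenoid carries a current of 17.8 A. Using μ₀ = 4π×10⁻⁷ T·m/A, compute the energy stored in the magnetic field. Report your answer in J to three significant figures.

U ≈ 5120 J

A = π(d/2)² = π(2.460×10^-2 m)² = 1.901×10^-3 m².
L = μ₀μᵣN²A/ℓ = (4π×10⁻⁷)(1770)(1410)²(1.901×10^-3)/(0.26) = 32.33 H.
U = ½LI² = ½(32.33)(17.8)² = 5.122×10^3 J.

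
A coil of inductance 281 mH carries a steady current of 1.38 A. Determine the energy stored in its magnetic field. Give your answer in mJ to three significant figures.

U ≈ 268 mJ

Stored magnetic energy: U = ½LI².
U = ½(0.281 H)(1.38 A)² = 0.2676 J.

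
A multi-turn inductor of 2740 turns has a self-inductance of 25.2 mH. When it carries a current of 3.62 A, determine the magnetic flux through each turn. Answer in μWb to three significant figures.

Φ_B ≈ 33.3 μWb

From L = NΦ_B/I, the flux per turn is Φ_B = LI/N.
Φ_B = (2.520×10^-2 H)(3.62 A)/2740 = 3.329×10^-5 Wb.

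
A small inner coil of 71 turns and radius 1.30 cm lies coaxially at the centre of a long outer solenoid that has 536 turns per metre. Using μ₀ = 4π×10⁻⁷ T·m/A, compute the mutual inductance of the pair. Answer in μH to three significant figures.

M ≈ 25.4 μH

The outer solenoid produces a uniform field B₁ = μ₀n₁I₁ across the inner coil,
so the flux linkage is N₂Φ = N₂B₁A₂ = μ₀n₁N₂A₂·I₁, giving M = μ₀n₁N₂A₂.
A₂ = πr² = π(1.300×10^-2 m)² = 5.309×10^-4 m².
M = (4π×10⁻⁷)(536)(71)(5.309×10^-4) = 2.539×10^-5 H.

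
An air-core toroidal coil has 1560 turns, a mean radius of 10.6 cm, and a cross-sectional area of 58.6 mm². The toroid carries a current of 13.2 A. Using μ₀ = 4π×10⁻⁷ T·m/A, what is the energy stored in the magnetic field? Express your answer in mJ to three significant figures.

U ≈ 23.4 mJ

L = μ₀N²A/(2πR) = (4π×10⁻⁷)(1560)²(5.860×10^-5)/(2π×0.106) = 2.691×10^-4 H.
U = ½LI² = ½(2.691×10^-4)(13.2)² = 2.344×10^-2 J.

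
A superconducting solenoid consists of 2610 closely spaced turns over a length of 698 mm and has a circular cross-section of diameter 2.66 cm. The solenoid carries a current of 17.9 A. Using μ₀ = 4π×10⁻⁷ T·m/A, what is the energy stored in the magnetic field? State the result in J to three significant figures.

A = π(d/2)² = π(1.330×10^-2 m)² = 5.557×10^-4 m².
L = μ₀N²A/ℓ = (4π×10⁻⁷)(2610)²(5.557×10^-4)/(0.698) = 6.815×10^-3 H.
U = ½LI² = ½(6.815×10^-3)(17.9)² = 1.092 J.

U ≈ 1.09 J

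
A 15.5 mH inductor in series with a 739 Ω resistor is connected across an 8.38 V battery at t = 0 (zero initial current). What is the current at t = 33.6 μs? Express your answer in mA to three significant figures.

τ = L/R = 1.550×10^-2/739 = 2.097×10^-5 s; final current I_∞ = ε/R = 8.38/739 = 1.134×10^-2 A.
I(t) = I_∞(1 − e^(−t/τ)) with t/τ = 1.602.
I = (1.134×10^-2)(1 − e^(−1.602)) = 9.0547×10^-3 A.

I ≈ 9.05 mA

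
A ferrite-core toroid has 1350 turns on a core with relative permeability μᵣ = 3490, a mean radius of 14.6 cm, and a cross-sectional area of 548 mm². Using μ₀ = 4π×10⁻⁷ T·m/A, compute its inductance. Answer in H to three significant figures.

For a thin toroid, L = μ₀μᵣN²A/(2πR).
L = (4π×10⁻⁷)(3490)(1350)²(5.480×10^-4) / (2π×0.146 m) = 4.7748 H.

L ≈ 4.77 H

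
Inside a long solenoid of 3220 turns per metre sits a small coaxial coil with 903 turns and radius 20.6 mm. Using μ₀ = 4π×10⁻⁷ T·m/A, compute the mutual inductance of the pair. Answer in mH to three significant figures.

M ≈ 4.87 mH

The outer solenoid produces a uniform field B₁ = μ₀n₁I₁ across the inner coil,
so the flux linkage is N₂Φ = N₂B₁A₂ = μ₀n₁N₂A₂·I₁, giving M = μ₀n₁N₂A₂.
A₂ = πr² = π(2.060×10^-2 m)² = 1.333×10^-3 m².
M = (4π×10⁻⁷)(3220)(903)(1.333×10^-3) = 4.871×10^-3 H.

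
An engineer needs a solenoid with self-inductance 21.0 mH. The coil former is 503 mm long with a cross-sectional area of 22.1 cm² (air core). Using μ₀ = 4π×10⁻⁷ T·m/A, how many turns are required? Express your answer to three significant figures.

N ≈ 1950 turns

A = 22.1 cm² = 2.210×10^-3 m².
From L = μ₀N²A/ℓ, N = √(Lℓ / (μ₀A)).
N = √[(2.100×10^-2)(0.503) / ((4π×10⁻⁷)×2.210×10^-3)] = √(3.804×10^6) ≈ 1950.3.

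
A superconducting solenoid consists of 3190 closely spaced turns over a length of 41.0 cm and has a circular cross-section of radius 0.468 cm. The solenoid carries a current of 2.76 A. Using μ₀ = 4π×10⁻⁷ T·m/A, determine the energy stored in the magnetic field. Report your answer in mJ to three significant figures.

A = πr² = π(4.680×10^-3 m)² = 6.881×10^-5 m².
L = μ₀N²A/ℓ = (4π×10⁻⁷)(3190)²(6.881×10^-5)/(0.41) = 2.146×10^-3 H.
U = ½LI² = ½(2.146×10^-3)(2.76)² = 8.174×10^-3 J.

U ≈ 8.17 mJ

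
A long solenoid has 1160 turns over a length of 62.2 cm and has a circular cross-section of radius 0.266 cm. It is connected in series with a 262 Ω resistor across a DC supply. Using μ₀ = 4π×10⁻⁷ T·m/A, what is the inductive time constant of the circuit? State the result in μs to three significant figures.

A = πr² = π(2.660×10^-3 m)² = 2.223×10^-5 m².
L = μ₀N²A/ℓ = (4π×10⁻⁷)(1160)²(2.223×10^-5)/(0.622) = 6.043×10^-5 H.
τ = L/R = (6.043×10^-5)/(262) = 2.306×10^-7 s.

τ ≈ 0.231 μs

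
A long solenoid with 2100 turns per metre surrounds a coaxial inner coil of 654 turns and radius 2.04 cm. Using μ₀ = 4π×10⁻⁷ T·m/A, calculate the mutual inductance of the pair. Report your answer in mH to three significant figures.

M ≈ 2.26 mH

The outer solenoid produces a uniform field B₁ = μ₀n₁I₁ across the inner coil,
so the flux linkage is N₂Φ = N₂B₁A₂ = μ₀n₁N₂A₂·I₁, giving M = μ₀n₁N₂A₂.
A₂ = πr² = π(2.040×10^-2 m)² = 1.307×10^-3 m².
M = (4π×10⁻⁷)(2100)(654)(1.307×10^-3) = 2.256×10^-3 H.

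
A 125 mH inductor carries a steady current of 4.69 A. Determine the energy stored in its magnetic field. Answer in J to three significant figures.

Stored magnetic energy: U = ½LI².
U = ½(0.125 H)(4.69 A)² = 1.3748 J.

U ≈ 1.37 J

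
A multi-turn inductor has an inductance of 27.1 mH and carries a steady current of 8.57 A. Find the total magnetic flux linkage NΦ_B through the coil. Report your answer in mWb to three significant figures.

From L = NΦ_B/I, the flux linkage is NΦ_B = LI.
NΦ_B = (2.710×10^-2 H)(8.57 A) = 0.2322 Wb.

NΦ_B ≈ 232 mWb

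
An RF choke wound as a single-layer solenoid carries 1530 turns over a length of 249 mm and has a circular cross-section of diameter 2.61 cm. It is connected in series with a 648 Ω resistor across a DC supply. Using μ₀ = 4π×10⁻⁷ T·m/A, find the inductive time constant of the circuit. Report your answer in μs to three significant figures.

τ ≈ 9.75 μs

A = π(d/2)² = π(1.305×10^-2 m)² = 5.350×10^-4 m².
L = μ₀N²A/ℓ = (4π×10⁻⁷)(1530)²(5.350×10^-4)/(0.249) = 6.321×10^-3 H.
τ = L/R = (6.321×10^-3)/(648) = 9.754×10^-6 s.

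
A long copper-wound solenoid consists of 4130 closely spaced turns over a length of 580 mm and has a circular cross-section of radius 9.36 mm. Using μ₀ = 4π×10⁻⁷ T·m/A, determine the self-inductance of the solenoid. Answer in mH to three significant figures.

L ≈ 10.2 mH

A = πr² = π(9.360×10^-3 m)² = 2.752×10^-4 m².
For a long solenoid, L = μ₀N²A/ℓ.
L = (4π×10⁻⁷)(4130)²(2.752×10^-4)/(0.58 m) = 1.017×10^-2 H.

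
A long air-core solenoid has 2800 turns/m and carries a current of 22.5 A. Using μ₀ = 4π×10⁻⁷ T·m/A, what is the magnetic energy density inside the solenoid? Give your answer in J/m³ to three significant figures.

u ≈ 2490 J/m³

B = μ₀nI = (4π×10⁻⁷)(2.800×10^3)(22.5) = 7.917×10^-2 T.
u = B²/(2μ₀) = (7.917×10^-2)²/(2×4π×10⁻⁷) = 2.494×10^3 J/m³.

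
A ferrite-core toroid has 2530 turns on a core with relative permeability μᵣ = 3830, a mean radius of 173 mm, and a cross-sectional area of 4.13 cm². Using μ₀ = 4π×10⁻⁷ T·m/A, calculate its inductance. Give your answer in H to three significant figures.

For a thin toroid, L = μ₀μᵣN²A/(2πR).
L = (4π×10⁻⁷)(3830)(2530)²(4.130×10^-4) / (2π×0.173 m) = 11.71 H.

L ≈ 11.7 H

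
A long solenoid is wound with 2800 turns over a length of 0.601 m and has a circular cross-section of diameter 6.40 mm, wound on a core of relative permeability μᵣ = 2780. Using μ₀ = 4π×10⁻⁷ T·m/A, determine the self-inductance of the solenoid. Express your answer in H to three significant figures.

L ≈ 1.47 H

A = π(d/2)² = π(3.200×10^-3 m)² = 3.217×10^-5 m².
For a long solenoid, L = μ₀μᵣN²A/ℓ.
L = (4π×10⁻⁷)(2780)(2800)²(3.217×10^-5)/(0.601 m) = 1.466 H.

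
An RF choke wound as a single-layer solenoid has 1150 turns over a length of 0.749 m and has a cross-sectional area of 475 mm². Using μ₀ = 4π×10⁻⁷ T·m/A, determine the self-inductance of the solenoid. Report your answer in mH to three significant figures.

A = 475 mm² = 4.750×10^-4 m².
For a long solenoid, L = μ₀N²A/ℓ.
L = (4π×10⁻⁷)(1150)²(4.750×10^-4)/(0.749 m) = 1.054×10^-3 H.

L ≈ 1.05 mH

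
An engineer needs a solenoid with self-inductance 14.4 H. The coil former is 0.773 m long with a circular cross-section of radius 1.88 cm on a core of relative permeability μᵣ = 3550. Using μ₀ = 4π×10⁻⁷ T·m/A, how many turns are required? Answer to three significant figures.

N ≈ 1500 turns

A = πr² = π(1.880×10^-2 m)² = 1.110×10^-3 m².
From L = μ₀μᵣN²A/ℓ, N = √(Lℓ / (μ₀μᵣA)).
N = √[(14.4)(0.773) / ((4π×10⁻⁷)(3550)×1.110×10^-3)] = √(2.247×10^6) ≈ 1499.1.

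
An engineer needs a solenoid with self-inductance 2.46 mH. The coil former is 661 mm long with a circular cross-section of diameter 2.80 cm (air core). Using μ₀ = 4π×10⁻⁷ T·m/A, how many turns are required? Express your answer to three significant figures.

A = π(d/2)² = π(1.400×10^-2 m)² = 6.158×10^-4 m².
From L = μ₀N²A/ℓ, N = √(Lℓ / (μ₀A)).
N = √[(2.460×10^-3)(0.661) / ((4π×10⁻⁷)×6.158×10^-4)] = √(2.101×10^6) ≈ 1449.6.

N ≈ 1450 turns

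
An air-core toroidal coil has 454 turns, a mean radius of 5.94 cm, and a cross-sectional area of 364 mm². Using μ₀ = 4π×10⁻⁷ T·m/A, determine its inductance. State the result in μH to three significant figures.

L ≈ 253 μH

For a thin toroid, L = μ₀N²A/(2πR).
L = (4π×10⁻⁷)(454)²(3.640×10^-4) / (2π×5.940×10^-2 m) = 2.526×10^-4 H.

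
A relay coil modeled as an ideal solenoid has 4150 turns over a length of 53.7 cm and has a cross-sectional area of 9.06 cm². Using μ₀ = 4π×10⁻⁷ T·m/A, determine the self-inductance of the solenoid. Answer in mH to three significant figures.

L ≈ 36.5 mH

A = 9.06 cm² = 9.060×10^-4 m².
For a long solenoid, L = μ₀N²A/ℓ.
L = (4π×10⁻⁷)(4150)²(9.060×10^-4)/(0.537 m) = 3.651×10^-2 H.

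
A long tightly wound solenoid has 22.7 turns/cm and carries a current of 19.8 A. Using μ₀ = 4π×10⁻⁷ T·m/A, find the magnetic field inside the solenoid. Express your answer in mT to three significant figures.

Inside a long solenoid, B = μ₀nI.
B = (4π×10⁻⁷)(2.270×10^3 m⁻¹)(19.8 A) = 5.648×10^-2 T.

B ≈ 56.5 mT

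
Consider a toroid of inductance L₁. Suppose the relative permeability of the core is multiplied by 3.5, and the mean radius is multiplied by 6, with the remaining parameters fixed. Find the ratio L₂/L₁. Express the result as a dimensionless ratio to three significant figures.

For a toroid, L ∝ μᵣN²A/R.
L₂/L₁ = (3.5) × (6)^-1 = 0.583.

L₂/L₁ = 0.583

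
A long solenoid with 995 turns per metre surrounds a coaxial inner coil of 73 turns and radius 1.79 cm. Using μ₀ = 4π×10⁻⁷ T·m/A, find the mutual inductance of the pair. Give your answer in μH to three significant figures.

M ≈ 91.9 μH

The outer solenoid produces a uniform field B₁ = μ₀n₁I₁ across the inner coil,
so the flux linkage is N₂Φ = N₂B₁A₂ = μ₀n₁N₂A₂·I₁, giving M = μ₀n₁N₂A₂.
A₂ = πr² = π(1.790×10^-2 m)² = 1.007×10^-3 m².
M = (4π×10⁻⁷)(995)(73)(1.007×10^-3) = 9.188×10^-5 H.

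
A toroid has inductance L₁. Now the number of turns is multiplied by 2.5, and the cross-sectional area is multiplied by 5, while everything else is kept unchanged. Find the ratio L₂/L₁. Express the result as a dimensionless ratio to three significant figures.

For a toroid, L ∝ μᵣN²A/R.
L₂/L₁ = (2.5)^2 × (5) = 31.3.

L₂/L₁ = 31.3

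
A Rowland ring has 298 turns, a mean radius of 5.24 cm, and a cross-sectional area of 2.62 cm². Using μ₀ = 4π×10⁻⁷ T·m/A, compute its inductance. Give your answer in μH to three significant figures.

For a thin toroid, L = μ₀N²A/(2πR).
L = (4π×10⁻⁷)(298)²(2.620×10^-4) / (2π×5.240×10^-2 m) = 8.880×10^-5 H.

L ≈ 88.8 μH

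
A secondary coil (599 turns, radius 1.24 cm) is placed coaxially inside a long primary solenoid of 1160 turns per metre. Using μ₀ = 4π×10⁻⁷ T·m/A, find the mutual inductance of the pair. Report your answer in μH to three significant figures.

M ≈ 422 μH

The outer solenoid produces a uniform field B₁ = μ₀n₁I₁ across the inner coil,
so the flux linkage is N₂Φ = N₂B₁A₂ = μ₀n₁N₂A₂·I₁, giving M = μ₀n₁N₂A₂.
A₂ = πr² = π(1.240×10^-2 m)² = 4.831×10^-4 m².
M = (4π×10⁻⁷)(1160)(599)(4.831×10^-4) = 4.218×10^-4 H.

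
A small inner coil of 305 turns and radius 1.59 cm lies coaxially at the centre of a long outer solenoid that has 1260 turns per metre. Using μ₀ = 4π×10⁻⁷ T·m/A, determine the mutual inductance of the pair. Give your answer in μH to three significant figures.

M ≈ 384 μH

The outer solenoid produces a uniform field B₁ = μ₀n₁I₁ across the inner coil,
so the flux linkage is N₂Φ = N₂B₁A₂ = μ₀n₁N₂A₂·I₁, giving M = μ₀n₁N₂A₂.
A₂ = πr² = π(1.590×10^-2 m)² = 7.942×10^-4 m².
M = (4π×10⁻⁷)(1260)(305)(7.942×10^-4) = 3.836×10^-4 H.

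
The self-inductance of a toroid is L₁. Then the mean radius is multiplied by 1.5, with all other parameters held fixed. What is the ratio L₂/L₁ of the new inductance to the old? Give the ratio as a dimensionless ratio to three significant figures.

For a toroid, L ∝ μᵣN²A/R.
L₂/L₁ = (1.5)^-1 = 0.667.

L₂/L₁ = 0.667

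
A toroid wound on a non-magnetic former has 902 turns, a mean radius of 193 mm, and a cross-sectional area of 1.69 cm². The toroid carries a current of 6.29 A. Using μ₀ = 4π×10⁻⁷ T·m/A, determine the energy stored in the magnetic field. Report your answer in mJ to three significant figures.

U ≈ 2.82 mJ

L = μ₀N²A/(2πR) = (4π×10⁻⁷)(902)²(1.690×10^-4)/(2π×0.193) = 1.4249×10^-4 H.
U = ½LI² = ½(1.4249×10^-4)(6.29)² = 2.819×10^-3 J.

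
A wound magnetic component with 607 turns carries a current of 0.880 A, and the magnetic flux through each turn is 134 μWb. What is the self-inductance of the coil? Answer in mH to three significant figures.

Self-inductance is defined by L = NΦ_B/I (flux linkage over current).
L = (607)(1.340×10^-4 Wb)/(0.880 A) = 9.243×10^-2 H.

L ≈ 92.4 mH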